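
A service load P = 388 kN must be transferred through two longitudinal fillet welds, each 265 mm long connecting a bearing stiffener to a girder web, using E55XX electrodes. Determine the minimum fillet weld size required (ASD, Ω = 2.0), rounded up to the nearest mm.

w = 7 mm

E55XX → F_EXX = 550 MPa.
Total weld length L = 530 mm.
Required throat t_e = P × Ω / (0.6 F_EXX × L) = 388 × 2.0 / (0.6 × 550 × 530 × 10⁻³) = 4.437 mm.
Required leg w = t_e / 0.707 = 6.276 mm → use 7 mm.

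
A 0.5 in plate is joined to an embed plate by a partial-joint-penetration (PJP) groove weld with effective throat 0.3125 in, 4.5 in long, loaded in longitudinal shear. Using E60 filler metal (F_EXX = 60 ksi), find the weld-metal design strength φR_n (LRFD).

Effective throat (given) t_e = 0.3125 in.
A_we = 0.3125 × 4.5 = 1.406 in².
F_nw = 0.6 F_EXX = 36 ksi.
φR_n = 0.75 × 36 × 1.406 = 37.97 kips.

φR_n ≈ 38 kips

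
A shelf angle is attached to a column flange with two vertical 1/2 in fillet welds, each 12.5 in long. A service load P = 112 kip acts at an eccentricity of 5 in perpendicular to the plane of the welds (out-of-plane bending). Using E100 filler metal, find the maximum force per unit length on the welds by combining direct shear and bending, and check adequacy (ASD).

f_max ≈ 11.6 kip/in; NOT adequate

E100XX → F_EXX = 100 ksi.
L_w = 2 × 12.5 = 25 in; section modulus (unit throat) S = 2 × L²/6 = 52.08 in².
Direct shear f_v = P/L_w = 112/25 = 4.48 kip/in.
Moment M = P × e = 112 × 5 = 560 kip·in; bending f_b = M/S = 10.75 kip/in.
f_max = √(f_v² + f_b²) = √(4.48² + 10.75²) = 11.65 kip/in.
r_n/Ω = (1/2.0) × 0.6 × 100 × (0.707 × 0.5) = 10.6 kip/in → NOT adequate.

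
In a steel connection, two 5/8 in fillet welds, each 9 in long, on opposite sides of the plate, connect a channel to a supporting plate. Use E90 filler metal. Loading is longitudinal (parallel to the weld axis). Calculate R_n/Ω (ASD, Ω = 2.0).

E90XX → F_EXX = 90 ksi.
Effective throat t_e = 0.707 × 0.625 = 0.4419 in.
Total length L = 18 in; A_we = 0.4419 × 18 = 7.954 in².
F_nw = 0.6 F_EXX = 0.6 × 90 = 54 ksi.
R_n = 54 × 7.954 = 429.5 kip; R_n/Ω = 429.5/2.0 = 214.8 kip.

R_n/Ω ≈ 215 kip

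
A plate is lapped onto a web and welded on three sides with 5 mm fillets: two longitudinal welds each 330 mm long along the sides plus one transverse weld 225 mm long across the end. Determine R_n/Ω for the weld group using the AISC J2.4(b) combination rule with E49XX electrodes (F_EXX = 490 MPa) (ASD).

R_n/Ω ≈ 467 kN

t_e = 0.707 × 5 = 3.535 mm.
R_nwl = 0.6 × 490 × 3.535 × 660 × 10⁻³ = 685.9 kN (longitudinal, 2 welds).
R_nwt = 0.6 × 490 × 3.535 × 225 × 10⁻³ = 233.8 kN (transverse, base value).
(i) R_nwl + R_nwt = 919.8 kN; (ii) 0.85 R_nwl + 1.5 R_nwt = 933.8 kN.
R_n = max = 933.8 kN [governs: (ii)]; R_n/Ω = 466.9 kN.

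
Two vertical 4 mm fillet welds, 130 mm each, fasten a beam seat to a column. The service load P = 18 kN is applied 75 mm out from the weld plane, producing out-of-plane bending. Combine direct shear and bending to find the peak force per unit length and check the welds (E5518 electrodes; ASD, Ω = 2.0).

E55XX → F_EXX = 550 MPa.
L_w = 2 × 130 = 260 mm; section modulus (unit throat) S = 2 × L²/6 = 5633 mm².
Direct shear f_v = P/L_w = 18×10³/260 = 69.23 N/mm.
Moment M = P × e = 18×10³ × 75 = 1350000 N·mm; bending f_b = M/S = 239.6 N/mm.
f_max = √(f_v² + f_b²) = √(69.23² + 239.6²) = 249.4 N/mm.
r_n/Ω = (1/2.0) × 0.6 × 550 × (0.707 × 4) = 466.6 N/mm → adequate.

f_max ≈ 249 N/mm; adequate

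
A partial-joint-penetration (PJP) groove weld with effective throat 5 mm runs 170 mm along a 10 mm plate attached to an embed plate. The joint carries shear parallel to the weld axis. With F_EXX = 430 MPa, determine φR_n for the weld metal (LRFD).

φR_n ≈ 164 kN

Effective throat (given) t_e = 5 mm.
A_we = 5 × 170 = 850 mm².
F_nw = 0.6 F_EXX = 258 MPa.
φR_n = 0.75 × 258 × 850 × 10⁻³ = 164.5 kN.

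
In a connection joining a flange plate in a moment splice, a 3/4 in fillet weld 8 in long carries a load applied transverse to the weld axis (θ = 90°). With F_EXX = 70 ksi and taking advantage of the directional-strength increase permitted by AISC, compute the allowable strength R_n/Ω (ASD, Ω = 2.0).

t_e = 0.707 × 0.75 = 0.5302 in; A_we = 0.5302 × 8 = 4.242 in².
Directional factor: 1.0 + 0.5 sin^1.5(90°) = 1.5.
F_nw = 0.6 × 70 × 1.5 = 63 ksi.
R_n/Ω = (63 × 4.242) / 2.0 = 133.6 kip.

R_n/Ω ≈ 134 kip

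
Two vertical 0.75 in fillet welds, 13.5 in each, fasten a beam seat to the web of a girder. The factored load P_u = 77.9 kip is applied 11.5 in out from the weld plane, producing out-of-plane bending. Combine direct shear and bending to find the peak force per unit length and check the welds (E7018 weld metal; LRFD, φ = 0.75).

E70XX → F_EXX = 70 ksi.
L_w = 2 × 13.5 = 27 in; section modulus (unit throat) S = 2 × L²/6 = 60.75 in².
Direct shear f_v = P/L_w = 77.9/27 = 2.885 kip/in.
Moment M = P × e = 77.9 × 11.5 = 895.85 kip·in; bending f_b = M/S = 14.75 kip/in.
f_max = √(f_v² + f_b²) = √(2.885² + 14.75²) = 15.03 kip/in.
φr_n = 0.75 × 0.6 × 70 × (0.707 × 0.75) = 16.7 kip/in → adequate.

f_max ≈ 15 kip/in; adequate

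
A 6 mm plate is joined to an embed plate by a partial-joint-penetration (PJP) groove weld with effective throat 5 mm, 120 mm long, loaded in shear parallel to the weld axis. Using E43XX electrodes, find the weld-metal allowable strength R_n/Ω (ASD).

E43XX → F_EXX = 430 MPa.
Effective throat (given) t_e = 5 mm.
A_we = 5 × 120 = 600 mm².
F_nw = 0.6 F_EXX = 258 MPa.
R_n/Ω = (258 × 600) / 2.0 × 10⁻³ = 77.4 kN.

R_n/Ω ≈ 77.4 kN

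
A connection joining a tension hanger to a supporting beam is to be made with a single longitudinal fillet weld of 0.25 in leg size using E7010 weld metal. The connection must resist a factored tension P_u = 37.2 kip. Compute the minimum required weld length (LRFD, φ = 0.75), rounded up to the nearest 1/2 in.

L = 7 in

E70XX → F_EXX = 70 ksi.
Throat t_e = 0.707 × 0.25 = 0.1767 in.
φr_n = 0.75 × 0.6 × 70 × 0.1767 = 5.568 kip/in.
L_req = P_u / φr_n = 37.2 / 5.568 = 6.681 in total.
Round up → use L = 7 in.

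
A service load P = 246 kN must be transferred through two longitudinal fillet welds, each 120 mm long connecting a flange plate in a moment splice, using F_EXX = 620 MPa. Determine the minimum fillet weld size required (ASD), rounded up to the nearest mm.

w = 8 mm

Total weld length L = 240 mm.
Required throat t_e = P × Ω / (0.6 F_EXX × L) = 246 × 2.0 / (0.6 × 620 × 240 × 10⁻³) = 5.511 mm.
Required leg w = t_e / 0.707 = 7.795 mm → use 8 mm.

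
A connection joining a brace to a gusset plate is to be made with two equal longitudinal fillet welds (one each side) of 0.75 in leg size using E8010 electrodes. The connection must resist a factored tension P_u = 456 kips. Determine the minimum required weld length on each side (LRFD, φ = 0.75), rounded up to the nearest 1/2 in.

L = 12 in on each side

E80XX → F_EXX = 80 ksi.
Throat t_e = 0.707 × 0.75 = 0.5302 in.
φr_n = 0.75 × 0.6 × 80 × 0.5302 = 19.09 kips/in.
L_req = P_u / φr_n = 456 / 19.09 = 23.89 in total.
Per side: 23.89 / 2 = 11.94 in.
Round up → use L = 12 in on each side.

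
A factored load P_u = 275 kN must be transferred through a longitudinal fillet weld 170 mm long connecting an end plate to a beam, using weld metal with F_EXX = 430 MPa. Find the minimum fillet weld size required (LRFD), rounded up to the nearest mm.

w = 12 mm

Total weld length L = 170 mm.
Required throat t_e = P_u / (φ × 0.6 F_EXX × L) = 275 / (0.75 × 0.6 × 430 × 170 × 10⁻³) = 8.36 mm.
Required leg w = t_e / 0.707 = 11.82 mm → use 12 mm.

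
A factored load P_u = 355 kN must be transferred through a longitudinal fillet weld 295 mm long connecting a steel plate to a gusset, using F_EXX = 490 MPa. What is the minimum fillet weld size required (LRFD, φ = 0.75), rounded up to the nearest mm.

Total weld length L = 295 mm.
Required throat t_e = P_u / (φ × 0.6 F_EXX × L) = 355 / (0.75 × 0.6 × 490 × 295 × 10⁻³) = 5.458 mm.
Required leg w = t_e / 0.707 = 7.719 mm → use 8 mm.

w = 8 mm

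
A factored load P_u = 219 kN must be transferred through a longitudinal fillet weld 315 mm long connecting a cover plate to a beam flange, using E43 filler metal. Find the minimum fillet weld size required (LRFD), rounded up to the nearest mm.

w = 6 mm

E43XX → F_EXX = 430 MPa.
Total weld length L = 315 mm.
Required throat t_e = P_u / (φ × 0.6 F_EXX × L) = 219 / (0.75 × 0.6 × 430 × 315 × 10⁻³) = 3.593 mm.
Required leg w = t_e / 0.707 = 5.082 mm → use 6 mm.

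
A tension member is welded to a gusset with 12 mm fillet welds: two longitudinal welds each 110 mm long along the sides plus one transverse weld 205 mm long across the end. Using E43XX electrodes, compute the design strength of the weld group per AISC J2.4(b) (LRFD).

E43XX → F_EXX = 430 MPa.
t_e = 0.707 × 12 = 8.484 mm.
R_nwl = 0.6 × 430 × 8.484 × 220 × 10⁻³ = 481.6 kN (longitudinal, 2 welds).
R_nwt = 0.6 × 430 × 8.484 × 205 × 10⁻³ = 448.7 kN (transverse, base value).
(i) R_nwl + R_nwt = 930.3 kN; (ii) 0.85 R_nwl + 1.5 R_nwt = 1082 kN.
R_n = max = 1082 kN [governs: (ii)]; φR_n = 811.8 kN.

φR_n ≈ 812 kN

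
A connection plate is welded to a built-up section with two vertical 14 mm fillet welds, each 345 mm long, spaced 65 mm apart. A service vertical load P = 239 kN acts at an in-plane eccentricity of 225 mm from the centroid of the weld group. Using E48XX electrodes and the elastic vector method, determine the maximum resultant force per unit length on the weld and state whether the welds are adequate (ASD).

f_max ≈ 1350 N/mm; adequate

E48XX → F_EXX = 480 MPa.
Total weld length L_w = 690 mm. Treat welds as unit-width lines.
Polar moment about centroid: J = 2[d³/12 + d(b/2)²] = 2[345³/12 + 345×32.5²] = 7573000 mm³.
Direct shear f_v = P/L_w = 239×10³ / 690 = 346.4 N/mm (vertical).
Torsion M = P·e = 239×10³ × 225 = 53775000 N·mm.
Critical point at (x, y) = (32.5, 172.5) from centroid. f_tx = M·y/J = 1225 N/mm; f_ty = M·x/J = 230.8 N/mm.
Resultant f_max = √[f_tx² + (f_v + f_ty)²] = √[1225² + (346.4 + 230.8)²] = 1354 N/mm.
Capacity per unit length: r_n/Ω = (1/2.0) × 0.6 × 480 × (0.707 × 14) = 1425 N/mm.
1354 ≤ 1425 → adequate.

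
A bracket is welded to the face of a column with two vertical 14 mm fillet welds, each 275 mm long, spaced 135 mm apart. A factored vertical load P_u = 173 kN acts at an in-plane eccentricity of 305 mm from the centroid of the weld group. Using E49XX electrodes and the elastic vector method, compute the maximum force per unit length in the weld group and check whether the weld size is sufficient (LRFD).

f_max ≈ 1520 N/mm; adequate

E49XX → F_EXX = 490 MPa.
Total weld length L_w = 550 mm. Treat welds as unit-width lines.
Polar moment about centroid: J = 2[d³/12 + d(b/2)²] = 2[275³/12 + 275×67.5²] = 5972000 mm³.
Direct shear f_v = P/L_w = 173×10³ / 550 = 314.5 N/mm (vertical).
Torsion M = P·e = 173×10³ × 305 = 52765000 N·mm.
Critical point at (x, y) = (67.5, 137.5) from centroid. f_tx = M·y/J = 1215 N/mm; f_ty = M·x/J = 596.4 N/mm.
Resultant f_max = √[f_tx² + (f_v + f_ty)²] = √[1215² + (314.5 + 596.4)²] = 1518 N/mm.
Capacity per unit length: φr_n = 0.75 × 0.6 × 490 × (0.707 × 14) = 2183 N/mm.
1518 ≤ 2183 → adequate.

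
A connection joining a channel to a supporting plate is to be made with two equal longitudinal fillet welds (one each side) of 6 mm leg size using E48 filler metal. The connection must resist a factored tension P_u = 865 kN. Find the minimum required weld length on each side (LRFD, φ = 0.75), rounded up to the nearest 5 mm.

L = 475 mm on each side

E48XX → F_EXX = 480 MPa.
Throat t_e = 0.707 × 6 = 4.242 mm.
φr_n = 0.75 × 0.6 × 480 × 4.242 × 10⁻³ = 0.9163 kN/mm.
L_req = P_u / φr_n = 865 / 0.9163 = 944 mm total.
Per side: 944 / 2 = 472 mm.
Round up → use L = 475 mm on each side.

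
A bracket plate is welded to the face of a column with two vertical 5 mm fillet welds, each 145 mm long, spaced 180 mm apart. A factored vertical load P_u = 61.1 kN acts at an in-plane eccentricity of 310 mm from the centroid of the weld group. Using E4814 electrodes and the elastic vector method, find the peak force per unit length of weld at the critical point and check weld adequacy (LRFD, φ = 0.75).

E48XX → F_EXX = 480 MPa.
Total weld length L_w = 290 mm. Treat welds as unit-width lines.
Polar moment about centroid: J = 2[d³/12 + d(b/2)²] = 2[145³/12 + 145×90²] = 2857000 mm³.
Direct shear f_v = P/L_w = 61.1×10³ / 290 = 210.7 N/mm (vertical).
Torsion M = P·e = 61.1×10³ × 310 = 18941000 N·mm.
Critical point at (x, y) = (90, 72.5) from centroid. f_tx = M·y/J = 480.6 N/mm; f_ty = M·x/J = 596.6 N/mm.
Resultant f_max = √[f_tx² + (f_v + f_ty)²] = √[480.6² + (210.7 + 596.6)²] = 939.6 N/mm.
Capacity per unit length: φr_n = 0.75 × 0.6 × 480 × (0.707 × 5) = 763.6 N/mm.
939.6 > 763.6 → NOT adequate.

f_max ≈ 940 N/mm; NOT adequate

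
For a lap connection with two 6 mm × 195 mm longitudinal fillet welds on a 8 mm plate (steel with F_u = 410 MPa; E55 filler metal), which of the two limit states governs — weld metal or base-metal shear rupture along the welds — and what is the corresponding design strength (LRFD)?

φR_n ≈ 409 kN (weld metal governs)

E55XX → F_EXX = 550 MPa.
t_e = 0.707 × 6 = 4.242 mm; L = 390 mm.
Weld metal: φR_n = 0.75 × 0.6 × 550 × 4.242 × 390 × 10⁻³ = 409.5 kN.
Base metal (shear rupture): φR_n = 0.75 × 0.6 × 410 × 8 × 390 × 10⁻³ = 575.6 kN.
Governing: weld metal.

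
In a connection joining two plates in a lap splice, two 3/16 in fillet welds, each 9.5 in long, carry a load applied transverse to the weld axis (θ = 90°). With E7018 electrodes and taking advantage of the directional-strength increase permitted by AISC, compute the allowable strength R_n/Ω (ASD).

E70XX → F_EXX = 70 ksi.
t_e = 0.707 × 0.1875 = 0.1326 in; A_we = 0.1326 × 19 = 2.519 in².
Directional factor: 1.0 + 0.5 sin^1.5(90°) = 1.5.
F_nw = 0.6 × 70 × 1.5 = 63 ksi.
R_n/Ω = (63 × 2.519) / 2.0 = 79.34 kip.

R_n/Ω ≈ 79.3 kip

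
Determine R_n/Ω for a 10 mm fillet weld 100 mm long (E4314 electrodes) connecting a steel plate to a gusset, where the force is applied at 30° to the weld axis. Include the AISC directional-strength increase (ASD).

E43XX → F_EXX = 430 MPa.
t_e = 0.707 × 10 = 7.07 mm; A_we = 7.07 × 100 = 707 mm².
Directional factor: 1.0 + 0.5 sin^1.5(30°) = 1.177.
F_nw = 0.6 × 430 × 1.177 = 303.6 MPa.
R_n/Ω = (303.6 × 707) / 2.0 × 10⁻³ = 107.3 kN.

R_n/Ω ≈ 107 kN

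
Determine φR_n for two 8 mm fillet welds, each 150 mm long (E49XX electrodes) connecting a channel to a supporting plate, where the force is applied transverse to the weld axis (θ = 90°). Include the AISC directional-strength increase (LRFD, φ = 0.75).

E49XX → F_EXX = 490 MPa.
t_e = 0.707 × 8 = 5.656 mm; A_we = 5.656 × 300 = 1697 mm².
Directional factor: 1.0 + 0.5 sin^1.5(90°) = 1.5.
F_nw = 0.6 × 490 × 1.5 = 441 MPa.
φR_n = 0.75 × 441 × 1697 × 10⁻³ = 561.2 kN.

φR_n ≈ 561 kN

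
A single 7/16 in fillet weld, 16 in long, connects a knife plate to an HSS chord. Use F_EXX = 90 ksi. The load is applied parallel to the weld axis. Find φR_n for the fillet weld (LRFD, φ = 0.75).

Effective throat t_e = 0.707 × 0.4375 = 0.3093 in.
Total length L = 16 in; A_we = 0.3093 × 16 = 4.949 in².
F_nw = 0.6 F_EXX = 0.6 × 90 = 54 ksi.
φR_n = 0.75 × 54 × 4.949 = 200.4 kips.

φR_n ≈ 200 kips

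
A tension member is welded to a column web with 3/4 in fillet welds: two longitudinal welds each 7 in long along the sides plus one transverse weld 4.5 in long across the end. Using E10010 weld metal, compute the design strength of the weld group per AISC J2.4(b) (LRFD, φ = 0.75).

φR_n ≈ 445 kip

E100XX → F_EXX = 100 ksi.
t_e = 0.707 × 0.75 = 0.5302 in.
R_nwl = 0.6 × 100 × 0.5302 × 14 = 445.4 kip (longitudinal, 2 welds).
R_nwt = 0.6 × 100 × 0.5302 × 4.5 = 143.2 kip (transverse, base value).
(i) R_nwl + R_nwt = 588.6 kip; (ii) 0.85 R_nwl + 1.5 R_nwt = 593.3 kip.
R_n = max = 593.3 kip [governs: (ii)]; φR_n = 445 kip.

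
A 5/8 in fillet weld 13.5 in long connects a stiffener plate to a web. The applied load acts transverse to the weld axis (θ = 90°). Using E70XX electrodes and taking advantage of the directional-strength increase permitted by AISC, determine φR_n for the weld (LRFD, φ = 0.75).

E70XX → F_EXX = 70 ksi.
t_e = 0.707 × 0.625 = 0.4419 in; A_we = 0.4419 × 13.5 = 5.965 in².
Directional factor: 1.0 + 0.5 sin^1.5(90°) = 1.5.
F_nw = 0.6 × 70 × 1.5 = 63 ksi.
φR_n = 0.75 × 63 × 5.965 = 281.9 kips.

φR_n ≈ 282 kips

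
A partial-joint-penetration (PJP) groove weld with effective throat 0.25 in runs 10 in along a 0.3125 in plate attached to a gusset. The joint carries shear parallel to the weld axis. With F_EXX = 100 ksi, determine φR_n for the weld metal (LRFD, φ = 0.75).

Effective throat (given) t_e = 0.25 in.
A_we = 0.25 × 10 = 2.5 in².
F_nw = 0.6 F_EXX = 60 ksi.
φR_n = 0.75 × 60 × 2.5 = 112.5 kips.

φR_n ≈ 112 kips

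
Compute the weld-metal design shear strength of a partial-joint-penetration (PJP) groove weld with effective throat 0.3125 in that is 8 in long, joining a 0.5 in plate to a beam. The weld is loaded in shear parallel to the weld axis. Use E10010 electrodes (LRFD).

φR_n ≈ 112 kip

E100XX → F_EXX = 100 ksi.
Effective throat (given) t_e = 0.3125 in.
A_we = 0.3125 × 8 = 2.5 in².
F_nw = 0.6 F_EXX = 60 ksi.
φR_n = 0.75 × 60 × 2.5 = 112.5 kip.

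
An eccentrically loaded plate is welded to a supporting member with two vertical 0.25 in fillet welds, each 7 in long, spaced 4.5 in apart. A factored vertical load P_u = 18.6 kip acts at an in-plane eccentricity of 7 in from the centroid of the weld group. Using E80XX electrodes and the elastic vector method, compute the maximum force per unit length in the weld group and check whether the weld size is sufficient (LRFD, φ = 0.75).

E80XX → F_EXX = 80 ksi.
Total weld length L_w = 14 in. Treat welds as unit-width lines.
Polar moment about centroid: J = 2[d³/12 + d(b/2)²] = 2[7³/12 + 7×2.25²] = 128 in³.
Direct shear f_v = P/L_w = 18.6 / 14 = 1.329 kip/in (vertical).
Torsion M = P·e = 18.6 × 7 = 130.2 kip·in.
Critical point at (x, y) = (2.25, 3.5) from centroid. f_tx = M·y/J = 3.559 kip/in; f_ty = M·x/J = 2.288 kip/in.
Resultant f_max = √[f_tx² + (f_v + f_ty)²] = √[3.559² + (1.329 + 2.288)²] = 5.074 kip/in.
Capacity per unit length: φr_n = 0.75 × 0.6 × 80 × (0.707 × 0.25) = 6.363 kip/in.
5.074 ≤ 6.363 → adequate.

f_max ≈ 5.07 kip/in; adequate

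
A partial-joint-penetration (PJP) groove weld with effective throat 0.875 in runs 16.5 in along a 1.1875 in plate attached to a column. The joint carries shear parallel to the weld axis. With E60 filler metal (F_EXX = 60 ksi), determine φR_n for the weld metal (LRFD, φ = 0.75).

Effective throat (given) t_e = 0.875 in.
A_we = 0.875 × 16.5 = 14.44 in².
F_nw = 0.6 F_EXX = 36 ksi.
φR_n = 0.75 × 36 × 14.44 = 389.8 kip.

φR_n ≈ 390 kip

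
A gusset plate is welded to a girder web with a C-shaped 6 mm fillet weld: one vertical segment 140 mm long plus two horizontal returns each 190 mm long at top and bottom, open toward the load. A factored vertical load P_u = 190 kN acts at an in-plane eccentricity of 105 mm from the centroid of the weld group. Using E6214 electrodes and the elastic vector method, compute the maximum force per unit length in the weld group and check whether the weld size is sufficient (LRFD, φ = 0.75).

f_max ≈ 1000 N/mm; adequate

E62XX → F_EXX = 620 MPa.
Total weld length L_w = 520 mm. Treat welds as unit-width lines.
Centroid: x̄ = 2×190×95 / 520 = 69.42 mm from the vertical weld.
Polar moment about centroid: J = I_x + I_y = [140³/12 + 2×190×70²] + [140×69.42² + 2(190³/12 + 190×25.58²)] = 4157000 mm³.
Direct shear f_v = P/L_w = 190×10³ / 520 = 365.4 N/mm (vertical).
Torsion M = P·e = 190×10³ × 105 = 19950000 N·mm.
Critical point at (x, y) = (120.6, 70) from centroid. f_tx = M·y/J = 335.9 N/mm; f_ty = M·x/J = 578.6 N/mm.
Resultant f_max = √[f_tx² + (f_v + f_ty)²] = √[335.9² + (365.4 + 578.6)²] = 1002 N/mm.
Capacity per unit length: φr_n = 0.75 × 0.6 × 620 × (0.707 × 6) = 1184 N/mm.
1002 ≤ 1184 → adequate.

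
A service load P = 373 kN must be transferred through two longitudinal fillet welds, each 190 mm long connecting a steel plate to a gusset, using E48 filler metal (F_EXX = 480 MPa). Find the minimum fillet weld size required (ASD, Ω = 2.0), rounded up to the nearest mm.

Total weld length L = 380 mm.
Required throat t_e = P × Ω / (0.6 F_EXX × L) = 373 × 2.0 / (0.6 × 480 × 380 × 10⁻³) = 6.817 mm.
Required leg w = t_e / 0.707 = 9.641 mm → use 10 mm.

w = 10 mm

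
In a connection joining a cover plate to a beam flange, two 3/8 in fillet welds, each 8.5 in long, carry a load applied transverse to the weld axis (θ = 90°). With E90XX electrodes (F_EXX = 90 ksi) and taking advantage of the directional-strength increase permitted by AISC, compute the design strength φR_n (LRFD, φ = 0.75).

φR_n ≈ 274 kips

t_e = 0.707 × 0.375 = 0.2651 in; A_we = 0.2651 × 17 = 4.507 in².
Directional factor: 1.0 + 0.5 sin^1.5(90°) = 1.5.
F_nw = 0.6 × 90 × 1.5 = 81 ksi.
φR_n = 0.75 × 81 × 4.507 = 273.8 kips.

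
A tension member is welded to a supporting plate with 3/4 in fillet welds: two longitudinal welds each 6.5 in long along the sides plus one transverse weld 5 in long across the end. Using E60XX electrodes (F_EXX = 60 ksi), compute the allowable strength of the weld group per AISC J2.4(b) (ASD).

R_n/Ω ≈ 177 kip

t_e = 0.707 × 0.75 = 0.5302 in.
R_nwl = 0.6 × 60 × 0.5302 × 13 = 248.2 kip (longitudinal, 2 welds).
R_nwt = 0.6 × 60 × 0.5302 × 5 = 95.44 kip (transverse, base value).
(i) R_nwl + R_nwt = 343.6 kip; (ii) 0.85 R_nwl + 1.5 R_nwt = 354.1 kip.
R_n = max = 354.1 kip [governs: (ii)]; R_n/Ω = 177.1 kip.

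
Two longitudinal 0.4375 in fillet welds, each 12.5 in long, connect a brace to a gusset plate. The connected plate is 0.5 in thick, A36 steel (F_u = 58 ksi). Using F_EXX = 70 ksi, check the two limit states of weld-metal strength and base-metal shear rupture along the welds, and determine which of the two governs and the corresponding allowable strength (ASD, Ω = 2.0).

R_n/Ω ≈ 162 kip (weld metal governs)

t_e = 0.707 × 0.4375 = 0.3093 in; L = 25 in.
Weld metal: R_n/Ω = (1/2.0) × 0.6 × 70 × 0.3093 × 25 = 162.4 kip.
Base metal (shear rupture): R_n/Ω = (1/2.0) × 0.6 × 58 × 0.5 × 25 = 217.5 kip.
Governing: weld metal.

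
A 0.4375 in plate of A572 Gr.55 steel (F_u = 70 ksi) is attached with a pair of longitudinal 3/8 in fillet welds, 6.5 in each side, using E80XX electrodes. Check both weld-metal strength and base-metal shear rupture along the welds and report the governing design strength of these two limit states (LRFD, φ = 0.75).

φR_n ≈ 124 kip (weld metal governs)

E80XX → F_EXX = 80 ksi.
t_e = 0.707 × 0.375 = 0.2651 in; L = 13 in.
Weld metal: φR_n = 0.75 × 0.6 × 80 × 0.2651 × 13 = 124.1 kip.
Base metal (shear rupture): φR_n = 0.75 × 0.6 × 70 × 0.4375 × 13 = 179.2 kip.
Governing: weld metal.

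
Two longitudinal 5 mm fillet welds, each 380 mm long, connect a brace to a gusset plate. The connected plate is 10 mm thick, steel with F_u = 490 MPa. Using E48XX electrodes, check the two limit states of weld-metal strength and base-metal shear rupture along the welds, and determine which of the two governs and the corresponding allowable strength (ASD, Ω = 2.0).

R_n/Ω ≈ 387 kN (weld metal governs)

E48XX → F_EXX = 480 MPa.
t_e = 0.707 × 5 = 3.535 mm; L = 760 mm.
Weld metal: R_n/Ω = (1/2.0) × 0.6 × 480 × 3.535 × 760 × 10⁻³ = 386.9 kN.
Base metal (shear rupture): R_n/Ω = (1/2.0) × 0.6 × 490 × 10 × 760 × 10⁻³ = 1117 kN.
Governing: weld metal.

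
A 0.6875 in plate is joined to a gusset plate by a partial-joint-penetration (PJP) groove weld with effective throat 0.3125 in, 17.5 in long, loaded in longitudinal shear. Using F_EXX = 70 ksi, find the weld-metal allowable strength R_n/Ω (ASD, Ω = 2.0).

R_n/Ω ≈ 115 kips

Effective throat (given) t_e = 0.3125 in.
A_we = 0.3125 × 17.5 = 5.469 in².
F_nw = 0.6 F_EXX = 42 ksi.
R_n/Ω = (42 × 5.469) / 2.0 = 114.8 kips.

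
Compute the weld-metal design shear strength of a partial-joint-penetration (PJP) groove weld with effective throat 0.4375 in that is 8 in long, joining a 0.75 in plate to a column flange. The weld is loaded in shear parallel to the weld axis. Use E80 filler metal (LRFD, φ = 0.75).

E80XX → F_EXX = 80 ksi.
Effective throat (given) t_e = 0.4375 in.
A_we = 0.4375 × 8 = 3.5 in².
F_nw = 0.6 F_EXX = 48 ksi.
φR_n = 0.75 × 48 × 3.5 = 126 kips.

φR_n ≈ 126 kips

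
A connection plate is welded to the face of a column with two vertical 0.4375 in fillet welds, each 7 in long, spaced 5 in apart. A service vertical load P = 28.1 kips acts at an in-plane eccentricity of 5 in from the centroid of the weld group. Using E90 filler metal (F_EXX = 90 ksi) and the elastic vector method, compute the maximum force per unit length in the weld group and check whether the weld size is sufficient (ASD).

f_max ≈ 5.59 kip/in; adequate

Total weld length L_w = 14 in. Treat welds as unit-width lines.
Polar moment about centroid: J = 2[d³/12 + d(b/2)²] = 2[7³/12 + 7×2.5²] = 144.7 in³.
Direct shear f_v = P/L_w = 28.1 / 14 = 2.007 kip/in (vertical).
Torsion M = P·e = 28.1 × 5 = 140.5 kip·in.
Critical point at (x, y) = (2.5, 3.5) from centroid. f_tx = M·y/J = 3.399 kip/in; f_ty = M·x/J = 2.428 kip/in.
Resultant f_max = √[f_tx² + (f_v + f_ty)²] = √[3.399² + (2.007 + 2.428)²] = 5.588 kip/in.
Capacity per unit length: r_n/Ω = (1/2.0) × 0.6 × 90 × (0.707 × 0.4375) = 8.351 kip/in.
5.588 ≤ 8.351 → adequate.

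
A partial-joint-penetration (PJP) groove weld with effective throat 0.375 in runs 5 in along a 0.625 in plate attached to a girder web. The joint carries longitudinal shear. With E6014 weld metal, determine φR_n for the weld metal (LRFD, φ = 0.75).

E60XX → F_EXX = 60 ksi.
Effective throat (given) t_e = 0.375 in.
A_we = 0.375 × 5 = 1.875 in².
F_nw = 0.6 F_EXX = 36 ksi.
φR_n = 0.75 × 36 × 1.875 = 50.62 kips.

φR_n ≈ 50.6 kips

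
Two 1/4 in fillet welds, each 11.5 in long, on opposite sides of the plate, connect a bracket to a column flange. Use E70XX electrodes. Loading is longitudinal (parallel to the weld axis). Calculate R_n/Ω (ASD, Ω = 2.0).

R_n/Ω ≈ 85.4 kip

E70XX → F_EXX = 70 ksi.
Effective throat t_e = 0.707 × 0.25 = 0.1767 in.
Total length L = 23 in; A_we = 0.1767 × 23 = 4.065 in².
F_nw = 0.6 F_EXX = 0.6 × 70 = 42 ksi.
R_n = 42 × 4.065 = 170.7 kip; R_n/Ω = 170.7/2.0 = 85.37 kip.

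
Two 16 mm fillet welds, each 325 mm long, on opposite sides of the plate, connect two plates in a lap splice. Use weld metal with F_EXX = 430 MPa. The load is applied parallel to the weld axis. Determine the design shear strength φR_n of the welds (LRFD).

φR_n ≈ 1420 kN

Effective throat t_e = 0.707 × 16 = 11.31 mm.
Total length L = 650 mm; A_we = 11.31 × 650 = 7353 mm².
F_nw = 0.6 F_EXX = 0.6 × 430 = 258 MPa.
φR_n = 0.75 × 258 × 7353 × 10⁻³ = 1423 kN.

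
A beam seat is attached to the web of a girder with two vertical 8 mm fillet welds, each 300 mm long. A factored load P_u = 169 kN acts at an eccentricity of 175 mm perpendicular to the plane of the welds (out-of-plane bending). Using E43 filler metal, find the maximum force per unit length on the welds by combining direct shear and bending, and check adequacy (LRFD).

E43XX → F_EXX = 430 MPa.
L_w = 2 × 300 = 600 mm; section modulus (unit throat) S = 2 × L²/6 = 30000 mm².
Direct shear f_v = P/L_w = 169×10³/600 = 281.7 N/mm.
Moment M = P × e = 169×10³ × 175 = 29575000 N·mm; bending f_b = M/S = 985.8 N/mm.
f_max = √(f_v² + f_b²) = √(281.7² + 985.8²) = 1025 N/mm.
φr_n = 0.75 × 0.6 × 430 × (0.707 × 8) = 1094 N/mm → adequate.

f_max ≈ 1030 N/mm; adequate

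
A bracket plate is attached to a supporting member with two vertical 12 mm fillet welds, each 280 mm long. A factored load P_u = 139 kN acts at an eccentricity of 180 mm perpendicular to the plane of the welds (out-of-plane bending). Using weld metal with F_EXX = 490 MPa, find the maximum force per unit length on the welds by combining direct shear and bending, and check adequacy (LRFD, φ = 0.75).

L_w = 2 × 280 = 560 mm; section modulus (unit throat) S = 2 × L²/6 = 26130 mm².
Direct shear f_v = P/L_w = 139×10³/560 = 248.2 N/mm.
Moment M = P × e = 139×10³ × 180 = 25020000 N·mm; bending f_b = M/S = 957.4 N/mm.
f_max = √(f_v² + f_b²) = √(248.2² + 957.4²) = 989.1 N/mm.
φr_n = 0.75 × 0.6 × 490 × (0.707 × 12) = 1871 N/mm → adequate.

f_max ≈ 989 N/mm; adequate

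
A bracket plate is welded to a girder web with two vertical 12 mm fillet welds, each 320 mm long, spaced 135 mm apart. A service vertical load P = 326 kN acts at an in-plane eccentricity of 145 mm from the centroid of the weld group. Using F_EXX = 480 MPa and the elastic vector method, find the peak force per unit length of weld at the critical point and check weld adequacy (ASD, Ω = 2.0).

f_max ≈ 1270 N/mm; NOT adequate

Total weld length L_w = 640 mm. Treat welds as unit-width lines.
Polar moment about centroid: J = 2[d³/12 + d(b/2)²] = 2[320³/12 + 320×67.5²] = 8377000 mm³.
Direct shear f_v = P/L_w = 326×10³ / 640 = 509.4 N/mm (vertical).
Torsion M = P·e = 326×10³ × 145 = 47270000 N·mm.
Critical point at (x, y) = (67.5, 160) from centroid. f_tx = M·y/J = 902.8 N/mm; f_ty = M·x/J = 380.9 N/mm.
Resultant f_max = √[f_tx² + (f_v + f_ty)²] = √[902.8² + (509.4 + 380.9)²] = 1268 N/mm.
Capacity per unit length: r_n/Ω = (1/2.0) × 0.6 × 480 × (0.707 × 12) = 1222 N/mm.
1268 > 1222 → NOT adequate.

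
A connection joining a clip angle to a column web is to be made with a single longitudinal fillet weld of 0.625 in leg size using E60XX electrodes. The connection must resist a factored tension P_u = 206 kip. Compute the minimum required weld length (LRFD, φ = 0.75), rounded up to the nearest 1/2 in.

L = 17.5 in

E60XX → F_EXX = 60 ksi.
Throat t_e = 0.707 × 0.625 = 0.4419 in.
φr_n = 0.75 × 0.6 × 60 × 0.4419 = 11.93 kip/in.
L_req = P_u / φr_n = 206 / 11.93 = 17.27 in total.
Round up → use L = 17.5 in.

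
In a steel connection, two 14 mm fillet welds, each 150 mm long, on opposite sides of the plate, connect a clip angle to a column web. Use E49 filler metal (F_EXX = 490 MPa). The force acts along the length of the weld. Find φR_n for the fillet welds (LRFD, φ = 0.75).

Effective throat t_e = 0.707 × 14 = 9.898 mm.
Total length L = 300 mm; A_we = 9.898 × 300 = 2969 mm².
F_nw = 0.6 F_EXX = 0.6 × 490 = 294 MPa.
φR_n = 0.75 × 294 × 2969 × 10⁻³ = 654.8 kN.

φR_n ≈ 655 kN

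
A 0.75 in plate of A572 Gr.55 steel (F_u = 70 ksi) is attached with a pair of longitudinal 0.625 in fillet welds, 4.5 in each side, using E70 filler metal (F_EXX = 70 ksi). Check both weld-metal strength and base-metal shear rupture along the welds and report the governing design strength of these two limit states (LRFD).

φR_n ≈ 125 kips (weld metal governs)

t_e = 0.707 × 0.625 = 0.4419 in; L = 9 in.
Weld metal: φR_n = 0.75 × 0.6 × 70 × 0.4419 × 9 = 125.3 kips.
Base metal (shear rupture): φR_n = 0.75 × 0.6 × 70 × 0.75 × 9 = 212.6 kips.
Governing: weld metal.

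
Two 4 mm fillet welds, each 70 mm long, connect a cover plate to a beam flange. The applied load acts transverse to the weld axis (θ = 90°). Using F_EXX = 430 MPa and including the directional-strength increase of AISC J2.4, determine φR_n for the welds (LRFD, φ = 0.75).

φR_n ≈ 115 kN

t_e = 0.707 × 4 = 2.828 mm; A_we = 2.828 × 140 = 395.9 mm².
Directional factor: 1.0 + 0.5 sin^1.5(90°) = 1.5.
F_nw = 0.6 × 430 × 1.5 = 387 MPa.
φR_n = 0.75 × 387 × 395.9 × 10⁻³ = 114.9 kN.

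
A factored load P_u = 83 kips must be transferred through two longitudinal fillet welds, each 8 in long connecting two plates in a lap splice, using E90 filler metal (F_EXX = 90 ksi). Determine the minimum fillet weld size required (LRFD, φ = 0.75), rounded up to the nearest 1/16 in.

Total weld length L = 16 in.
Required throat t_e = P_u / (φ × 0.6 F_EXX × L) = 83 / (0.75 × 0.6 × 90 × 16) = 0.1281 in.
Required leg w = t_e / 0.707 = 0.1812 in → use 3/16 in.

w = 3/16 in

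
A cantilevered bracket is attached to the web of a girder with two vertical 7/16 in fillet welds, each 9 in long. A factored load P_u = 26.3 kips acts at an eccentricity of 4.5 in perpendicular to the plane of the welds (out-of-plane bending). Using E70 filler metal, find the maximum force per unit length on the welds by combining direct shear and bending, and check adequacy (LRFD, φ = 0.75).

f_max ≈ 4.62 kip/in; adequate

E70XX → F_EXX = 70 ksi.
L_w = 2 × 9 = 18 in; section modulus (unit throat) S = 2 × L²/6 = 27 in².
Direct shear f_v = P/L_w = 26.3/18 = 1.461 kip/in.
Moment M = P × e = 26.3 × 4.5 = 118.35 kip·in; bending f_b = M/S = 4.383 kip/in.
f_max = √(f_v² + f_b²) = √(1.461² + 4.383²) = 4.62 kip/in.
φr_n = 0.75 × 0.6 × 70 × (0.707 × 0.4375) = 9.743 kip/in → adequate.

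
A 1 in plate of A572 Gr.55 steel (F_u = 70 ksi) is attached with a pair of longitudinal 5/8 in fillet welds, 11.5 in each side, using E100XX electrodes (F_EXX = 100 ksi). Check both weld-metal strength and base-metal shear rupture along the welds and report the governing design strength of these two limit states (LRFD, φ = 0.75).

t_e = 0.707 × 0.625 = 0.4419 in; L = 23 in.
Weld metal: φR_n = 0.75 × 0.6 × 100 × 0.4419 × 23 = 457.3 kip.
Base metal (shear rupture): φR_n = 0.75 × 0.6 × 70 × 1 × 23 = 724.5 kip.
Governing: weld metal.

φR_n ≈ 457 kip (weld metal governs)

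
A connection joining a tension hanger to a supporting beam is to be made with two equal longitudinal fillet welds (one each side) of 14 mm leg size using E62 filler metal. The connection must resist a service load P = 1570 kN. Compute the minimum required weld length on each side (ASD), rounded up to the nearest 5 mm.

L = 430 mm on each side

E62XX → F_EXX = 620 MPa.
Throat t_e = 0.707 × 14 = 9.898 mm.
r_n/Ω = (0.6 × 620 × 9.898) / 2.0 = 1841 N/mm = 1.841 kN/mm.
L_req = P / (r_n/Ω) = 1570 / 1.841 = 852.8 mm total.
Per side: 852.8 / 2 = 426.4 mm.
Round up → use L = 430 mm on each side.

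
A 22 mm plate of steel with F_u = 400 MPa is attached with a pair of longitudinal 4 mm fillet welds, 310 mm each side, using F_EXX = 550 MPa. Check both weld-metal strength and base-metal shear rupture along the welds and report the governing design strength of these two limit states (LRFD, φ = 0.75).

φR_n ≈ 434 kN (weld metal governs)

t_e = 0.707 × 4 = 2.828 mm; L = 620 mm.
Weld metal: φR_n = 0.75 × 0.6 × 550 × 2.828 × 620 × 10⁻³ = 434 kN.
Base metal (shear rupture): φR_n = 0.75 × 0.6 × 400 × 22 × 620 × 10⁻³ = 2455 kN.
Governing: weld metal.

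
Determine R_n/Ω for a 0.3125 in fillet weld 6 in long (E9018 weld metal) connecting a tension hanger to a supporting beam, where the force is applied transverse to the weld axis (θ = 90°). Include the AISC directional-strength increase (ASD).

E90XX → F_EXX = 90 ksi.
t_e = 0.707 × 0.3125 = 0.2209 in; A_we = 0.2209 × 6 = 1.326 in².
Directional factor: 1.0 + 0.5 sin^1.5(90°) = 1.5.
F_nw = 0.6 × 90 × 1.5 = 81 ksi.
R_n/Ω = (81 × 1.326) / 2.0 = 53.69 kips.

R_n/Ω ≈ 53.7 kips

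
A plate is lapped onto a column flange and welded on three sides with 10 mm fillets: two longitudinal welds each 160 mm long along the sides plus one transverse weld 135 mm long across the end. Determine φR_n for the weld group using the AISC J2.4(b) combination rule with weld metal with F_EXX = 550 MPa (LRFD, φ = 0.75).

t_e = 0.707 × 10 = 7.07 mm.
R_nwl = 0.6 × 550 × 7.07 × 320 × 10⁻³ = 746.6 kN (longitudinal, 2 welds).
R_nwt = 0.6 × 550 × 7.07 × 135 × 10⁻³ = 315 kN (transverse, base value).
(i) R_nwl + R_nwt = 1062 kN; (ii) 0.85 R_nwl + 1.5 R_nwt = 1107 kN.
R_n = max = 1107 kN [governs: (ii)]; φR_n = 830.3 kN.

φR_n ≈ 830 kN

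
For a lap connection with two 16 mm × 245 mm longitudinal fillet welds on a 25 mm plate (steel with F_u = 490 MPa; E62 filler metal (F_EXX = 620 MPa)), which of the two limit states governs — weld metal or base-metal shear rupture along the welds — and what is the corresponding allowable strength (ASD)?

t_e = 0.707 × 16 = 11.31 mm; L = 490 mm.
Weld metal: R_n/Ω = (1/2.0) × 0.6 × 620 × 11.31 × 490 × 10⁻³ = 1031 kN.
Base metal (shear rupture): R_n/Ω = (1/2.0) × 0.6 × 490 × 25 × 490 × 10⁻³ = 1801 kN.
Governing: weld metal.

R_n/Ω ≈ 1030 kN (weld metal governs)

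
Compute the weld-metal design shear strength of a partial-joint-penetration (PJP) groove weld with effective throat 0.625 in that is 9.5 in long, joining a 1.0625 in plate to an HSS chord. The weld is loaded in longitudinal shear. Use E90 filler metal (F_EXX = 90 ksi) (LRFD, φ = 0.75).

Effective throat (given) t_e = 0.625 in.
A_we = 0.625 × 9.5 = 5.938 in².
F_nw = 0.6 F_EXX = 54 ksi.
φR_n = 0.75 × 54 × 5.938 = 240.5 kips.

φR_n ≈ 240 kips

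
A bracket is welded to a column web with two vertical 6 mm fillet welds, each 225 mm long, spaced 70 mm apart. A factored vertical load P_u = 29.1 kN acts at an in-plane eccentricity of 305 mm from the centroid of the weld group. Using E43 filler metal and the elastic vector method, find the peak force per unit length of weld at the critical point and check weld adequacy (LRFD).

f_max ≈ 450 N/mm; adequate

E43XX → F_EXX = 430 MPa.
Total weld length L_w = 450 mm. Treat welds as unit-width lines.
Polar moment about centroid: J = 2[d³/12 + d(b/2)²] = 2[225³/12 + 225×35²] = 2450000 mm³.
Direct shear f_v = P/L_w = 29.1×10³ / 450 = 64.67 N/mm (vertical).
Torsion M = P·e = 29.1×10³ × 305 = 8875500 N·mm.
Critical point at (x, y) = (35, 112.5) from centroid. f_tx = M·y/J = 407.6 N/mm; f_ty = M·x/J = 126.8 N/mm.
Resultant f_max = √[f_tx² + (f_v + f_ty)²] = √[407.6² + (64.67 + 126.8)²] = 450.3 N/mm.
Capacity per unit length: φr_n = 0.75 × 0.6 × 430 × (0.707 × 6) = 820.8 N/mm.
450.3 ≤ 820.8 → adequate.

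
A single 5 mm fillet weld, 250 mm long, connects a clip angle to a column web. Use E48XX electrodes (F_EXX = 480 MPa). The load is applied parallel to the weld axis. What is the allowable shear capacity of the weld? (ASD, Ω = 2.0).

R_n/Ω ≈ 127 kN

Effective throat t_e = 0.707 × 5 = 3.535 mm.
Total length L = 250 mm; A_we = 3.535 × 250 = 883.7 mm².
F_nw = 0.6 F_EXX = 0.6 × 480 = 288 MPa.
R_n = 288 × 883.7 × 10⁻³ = 254.5 kN; R_n/Ω = 254.5/2.0 = 127.3 kN.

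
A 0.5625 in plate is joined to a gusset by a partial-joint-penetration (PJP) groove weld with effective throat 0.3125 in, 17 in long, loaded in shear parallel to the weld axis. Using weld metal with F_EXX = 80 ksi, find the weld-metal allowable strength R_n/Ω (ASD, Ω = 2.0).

Effective throat (given) t_e = 0.3125 in.
A_we = 0.3125 × 17 = 5.312 in².
F_nw = 0.6 F_EXX = 48 ksi.
R_n/Ω = (48 × 5.312) / 2.0 = 127.5 kips.

R_n/Ω ≈ 128 kips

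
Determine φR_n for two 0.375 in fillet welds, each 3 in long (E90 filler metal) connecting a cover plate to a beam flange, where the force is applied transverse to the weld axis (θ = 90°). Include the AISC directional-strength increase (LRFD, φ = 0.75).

E90XX → F_EXX = 90 ksi.
t_e = 0.707 × 0.375 = 0.2651 in; A_we = 0.2651 × 6 = 1.591 in².
Directional factor: 1.0 + 0.5 sin^1.5(90°) = 1.5.
F_nw = 0.6 × 90 × 1.5 = 81 ksi.
φR_n = 0.75 × 81 × 1.591 = 96.64 kips.

φR_n ≈ 96.6 kips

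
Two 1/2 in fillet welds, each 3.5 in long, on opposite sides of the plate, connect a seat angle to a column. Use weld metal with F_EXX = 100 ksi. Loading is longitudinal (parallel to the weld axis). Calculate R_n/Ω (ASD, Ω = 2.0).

R_n/Ω ≈ 74.2 kips

Effective throat t_e = 0.707 × 0.5 = 0.3535 in.
Total length L = 7 in; A_we = 0.3535 × 7 = 2.474 in².
F_nw = 0.6 F_EXX = 0.6 × 100 = 60 ksi.
R_n = 60 × 2.474 = 148.5 kips; R_n/Ω = 148.5/2.0 = 74.23 kips.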